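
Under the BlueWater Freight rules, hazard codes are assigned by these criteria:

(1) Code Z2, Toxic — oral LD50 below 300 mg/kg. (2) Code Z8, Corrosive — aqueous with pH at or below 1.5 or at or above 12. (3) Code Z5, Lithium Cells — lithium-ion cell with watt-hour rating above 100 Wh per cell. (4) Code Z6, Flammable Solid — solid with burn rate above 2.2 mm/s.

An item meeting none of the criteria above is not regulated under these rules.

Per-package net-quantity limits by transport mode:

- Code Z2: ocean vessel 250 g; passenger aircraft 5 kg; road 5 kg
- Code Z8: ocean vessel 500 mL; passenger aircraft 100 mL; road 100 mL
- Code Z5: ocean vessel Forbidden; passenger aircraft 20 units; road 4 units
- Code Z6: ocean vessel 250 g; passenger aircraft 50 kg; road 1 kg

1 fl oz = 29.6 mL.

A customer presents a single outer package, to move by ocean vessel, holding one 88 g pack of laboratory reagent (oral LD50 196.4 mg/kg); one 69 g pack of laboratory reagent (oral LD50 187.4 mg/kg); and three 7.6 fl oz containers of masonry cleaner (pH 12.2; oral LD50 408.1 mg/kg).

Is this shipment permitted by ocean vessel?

No

With oral LD50 196.4 mg/kg (< 300 mg/kg), the laboratory reagent falls in Code Z2.
With oral LD50 187.4 mg/kg (< 300 mg/kg), the laboratory reagent falls in Code Z2.
With pH 12.2 (≥ 12), the masonry cleaner falls in Code Z8.
Code Z8 quantity: three 7.6 fl oz containers = 674.88 mL.
That exceeds the Code Z8 ocean vessel limit of 500 mL.
Total Code Z2: 88 g + 69 g = 157 g.
157 g ≤ 250 g (ocean vessel limit, Code Z2) — within limit.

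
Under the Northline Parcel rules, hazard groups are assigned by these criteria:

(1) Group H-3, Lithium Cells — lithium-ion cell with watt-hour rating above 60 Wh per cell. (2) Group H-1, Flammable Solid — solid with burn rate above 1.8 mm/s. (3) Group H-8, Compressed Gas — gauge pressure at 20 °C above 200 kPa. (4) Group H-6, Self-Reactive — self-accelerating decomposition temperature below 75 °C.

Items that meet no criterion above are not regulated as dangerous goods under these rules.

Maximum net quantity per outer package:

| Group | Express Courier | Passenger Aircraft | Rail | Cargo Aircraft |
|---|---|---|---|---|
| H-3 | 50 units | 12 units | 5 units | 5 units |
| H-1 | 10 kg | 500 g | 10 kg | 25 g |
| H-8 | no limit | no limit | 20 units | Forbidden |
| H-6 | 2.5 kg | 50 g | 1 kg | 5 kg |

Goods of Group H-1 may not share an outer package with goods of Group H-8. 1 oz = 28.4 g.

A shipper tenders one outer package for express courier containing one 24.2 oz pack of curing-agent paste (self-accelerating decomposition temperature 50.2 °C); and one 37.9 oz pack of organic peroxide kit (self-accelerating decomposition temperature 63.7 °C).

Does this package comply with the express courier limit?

Yes

With self-accelerating decomposition temperature 50.2 °C (< 75 °C), the curing-agent paste falls in Group H-6.
The organic peroxide kit has self-accelerating decomposition temperature 63.7 °C, which is < 75 °C, so it is Group H-6 (Self-Reactive).
Total Group H-6: (one 24.2 oz pack = 687.28 g) + (one 37.9 oz pack = 1076.36 g) = 1763.64 g.
That is within the Group H-6 express courier limit of 2.5 kg.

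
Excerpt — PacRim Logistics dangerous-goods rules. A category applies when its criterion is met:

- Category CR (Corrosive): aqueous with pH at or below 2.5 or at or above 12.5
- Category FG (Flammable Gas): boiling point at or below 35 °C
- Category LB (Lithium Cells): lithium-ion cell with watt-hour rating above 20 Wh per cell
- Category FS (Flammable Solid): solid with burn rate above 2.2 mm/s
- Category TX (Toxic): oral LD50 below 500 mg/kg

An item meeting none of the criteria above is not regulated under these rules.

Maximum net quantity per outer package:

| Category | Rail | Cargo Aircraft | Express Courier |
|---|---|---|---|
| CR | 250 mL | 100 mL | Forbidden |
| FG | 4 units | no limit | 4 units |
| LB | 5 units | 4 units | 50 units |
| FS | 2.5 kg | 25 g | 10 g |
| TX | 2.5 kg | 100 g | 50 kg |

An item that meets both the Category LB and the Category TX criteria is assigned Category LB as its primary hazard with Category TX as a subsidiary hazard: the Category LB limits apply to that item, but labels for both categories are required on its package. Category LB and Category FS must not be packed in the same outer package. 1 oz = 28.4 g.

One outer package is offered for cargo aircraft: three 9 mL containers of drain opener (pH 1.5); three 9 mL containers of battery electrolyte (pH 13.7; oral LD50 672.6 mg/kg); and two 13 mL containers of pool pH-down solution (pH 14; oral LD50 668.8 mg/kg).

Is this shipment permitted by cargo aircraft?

Yes

pH 1.5 meets the Category CR criterion (Corrosive), so the drain opener is Category CR.
pH 13.7 meets the Category CR criterion (Corrosive), so the battery electrolyte is Category CR.
With pH 14 (≥ 12.5), the pool pH-down solution falls in Category CR.
Category CR net quantity: (three 9 mL containers = 27 mL) + (three 9 mL containers = 27 mL) + (two 13 mL containers = 26 mL) = 80 mL.
That is within the Category CR cargo aircraft limit of 100 mL.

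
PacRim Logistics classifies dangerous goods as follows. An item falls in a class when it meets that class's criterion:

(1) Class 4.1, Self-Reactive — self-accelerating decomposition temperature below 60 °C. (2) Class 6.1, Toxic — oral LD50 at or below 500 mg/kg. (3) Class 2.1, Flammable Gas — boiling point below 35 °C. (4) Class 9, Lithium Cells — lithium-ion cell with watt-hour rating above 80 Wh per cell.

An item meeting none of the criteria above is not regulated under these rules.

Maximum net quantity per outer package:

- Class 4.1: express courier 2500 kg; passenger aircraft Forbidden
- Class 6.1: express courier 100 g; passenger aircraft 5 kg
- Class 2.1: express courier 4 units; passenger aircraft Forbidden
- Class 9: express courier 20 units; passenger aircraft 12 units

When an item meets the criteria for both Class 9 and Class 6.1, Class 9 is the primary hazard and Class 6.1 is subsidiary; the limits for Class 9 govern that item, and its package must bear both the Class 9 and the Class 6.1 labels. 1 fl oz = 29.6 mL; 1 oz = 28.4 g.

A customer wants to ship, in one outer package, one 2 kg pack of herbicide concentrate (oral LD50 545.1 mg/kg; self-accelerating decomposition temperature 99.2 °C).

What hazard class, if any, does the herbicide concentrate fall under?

self-accelerating decomposition temperature 99.2 °C is not below 60 °C, so Class 4.1 does not apply.
oral LD50 545.1 mg/kg is not below 500 mg/kg, so Class 6.1 does not apply.
No criterion is met, so the item is not regulated.

Not regulated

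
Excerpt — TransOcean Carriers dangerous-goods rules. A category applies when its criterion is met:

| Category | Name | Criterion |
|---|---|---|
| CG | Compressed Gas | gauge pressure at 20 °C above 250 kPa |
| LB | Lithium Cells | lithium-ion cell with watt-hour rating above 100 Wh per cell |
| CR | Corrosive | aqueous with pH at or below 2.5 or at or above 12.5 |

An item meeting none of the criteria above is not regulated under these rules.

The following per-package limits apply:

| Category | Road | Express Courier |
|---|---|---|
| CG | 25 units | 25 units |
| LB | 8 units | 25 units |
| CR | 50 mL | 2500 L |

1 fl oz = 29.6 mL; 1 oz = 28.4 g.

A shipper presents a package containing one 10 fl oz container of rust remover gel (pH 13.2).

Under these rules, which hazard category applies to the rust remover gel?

Rust remover gel: pH 13.2 ≥ 12.5 → Category CR (Corrosive).

Category CR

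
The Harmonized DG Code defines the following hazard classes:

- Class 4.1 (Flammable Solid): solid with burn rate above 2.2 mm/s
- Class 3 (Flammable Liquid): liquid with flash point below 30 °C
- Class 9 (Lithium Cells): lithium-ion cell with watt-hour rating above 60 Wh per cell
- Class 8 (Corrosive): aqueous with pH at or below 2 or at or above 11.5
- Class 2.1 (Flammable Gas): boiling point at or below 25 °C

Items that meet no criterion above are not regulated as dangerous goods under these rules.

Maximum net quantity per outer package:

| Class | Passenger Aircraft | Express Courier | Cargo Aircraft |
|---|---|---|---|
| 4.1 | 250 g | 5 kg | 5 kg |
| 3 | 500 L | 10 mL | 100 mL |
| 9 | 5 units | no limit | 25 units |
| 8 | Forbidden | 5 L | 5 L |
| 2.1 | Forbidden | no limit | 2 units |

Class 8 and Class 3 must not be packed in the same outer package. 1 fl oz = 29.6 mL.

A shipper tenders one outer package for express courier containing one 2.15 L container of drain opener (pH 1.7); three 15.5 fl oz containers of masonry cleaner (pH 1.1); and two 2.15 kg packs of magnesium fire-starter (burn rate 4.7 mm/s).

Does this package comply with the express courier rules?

Yes

The drain opener has pH 1.7, which is ≤ 2, so it is Class 8 (Corrosive).
The masonry cleaner has pH 1.1, which is ≤ 2, so it is Class 8 (Corrosive).
The magnesium fire-starter has burn rate 4.7 mm/s, which is > 2.2 mm/s, so it is Class 4.1 (Flammable Solid).
Class 8 net quantity: 2.15 L + (three 15.5 fl oz containers = 1376.4 mL) = 3526.4 mL.
3526.4 mL ≤ 5 L (express courier limit, Class 8) — within limit.
Class 4.1 quantity: two 2.15 kg packs = 4.3 kg.
4.3 kg is within the express courier limit of 5 kg for Class 4.1.
The segregation rule (Class 8 with Class 3) does not apply to Class 8 with Class 4.1.
Every hazard class is within its express courier limit and no segregation rule is violated.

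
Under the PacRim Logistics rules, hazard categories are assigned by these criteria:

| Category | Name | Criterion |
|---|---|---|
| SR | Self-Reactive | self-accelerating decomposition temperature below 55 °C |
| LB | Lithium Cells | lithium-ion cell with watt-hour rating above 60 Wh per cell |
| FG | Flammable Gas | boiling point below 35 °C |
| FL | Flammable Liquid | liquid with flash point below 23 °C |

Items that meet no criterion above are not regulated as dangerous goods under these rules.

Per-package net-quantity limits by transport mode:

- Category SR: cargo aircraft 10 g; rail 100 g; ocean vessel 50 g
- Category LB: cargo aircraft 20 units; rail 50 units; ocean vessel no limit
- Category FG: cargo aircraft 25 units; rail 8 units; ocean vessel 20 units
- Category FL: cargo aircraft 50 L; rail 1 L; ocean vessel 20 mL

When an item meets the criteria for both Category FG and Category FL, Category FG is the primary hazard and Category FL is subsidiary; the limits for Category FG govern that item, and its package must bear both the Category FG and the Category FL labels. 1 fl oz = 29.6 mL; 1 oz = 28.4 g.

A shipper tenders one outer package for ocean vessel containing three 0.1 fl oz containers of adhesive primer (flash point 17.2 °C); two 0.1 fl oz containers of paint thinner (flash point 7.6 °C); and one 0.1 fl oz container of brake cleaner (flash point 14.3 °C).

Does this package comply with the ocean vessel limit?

Yes

Adhesive primer: flash point 17.2 °C < 23 °C → Category FL (Flammable Liquid).
Flash point 7.6 °C meets the Category FL criterion (Flammable Liquid), so the paint thinner is Category FL.
Flash point 14.3 °C meets the Category FL criterion (Flammable Liquid), so the brake cleaner is Category FL.
Category FL net quantity: (three 0.1 fl oz containers = 8.88 mL) + (two 0.1 fl oz containers = 5.92 mL) + (one 0.1 fl oz container = 2.96 mL) = 17.76 mL.
17.76 mL ≤ 20 mL (ocean vessel limit, Category FL) — within limit.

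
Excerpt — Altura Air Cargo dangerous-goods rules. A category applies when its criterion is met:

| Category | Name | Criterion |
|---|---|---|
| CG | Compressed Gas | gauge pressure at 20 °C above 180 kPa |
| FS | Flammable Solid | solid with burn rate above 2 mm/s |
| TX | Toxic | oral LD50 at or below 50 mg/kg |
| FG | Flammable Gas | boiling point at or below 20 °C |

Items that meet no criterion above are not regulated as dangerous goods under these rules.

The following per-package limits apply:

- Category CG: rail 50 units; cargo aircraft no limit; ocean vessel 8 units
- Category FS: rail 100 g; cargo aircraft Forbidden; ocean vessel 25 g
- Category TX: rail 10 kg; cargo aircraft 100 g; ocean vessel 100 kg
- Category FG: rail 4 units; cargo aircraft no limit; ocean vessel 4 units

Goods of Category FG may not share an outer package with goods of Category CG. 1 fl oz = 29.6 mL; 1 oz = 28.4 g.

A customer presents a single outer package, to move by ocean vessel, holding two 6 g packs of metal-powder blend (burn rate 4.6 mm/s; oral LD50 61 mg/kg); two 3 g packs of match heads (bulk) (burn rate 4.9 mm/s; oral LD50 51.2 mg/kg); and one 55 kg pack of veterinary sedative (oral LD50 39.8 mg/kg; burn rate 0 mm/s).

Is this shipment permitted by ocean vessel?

Yes

Burn rate 4.6 mm/s meets the Category FS criterion (Flammable Solid), so the metal-powder blend is Category FS.
The match heads (bulk) have burn rate 4.9 mm/s, which is > 2 mm/s, so they are Category FS (Flammable Solid).
With oral LD50 39.8 mg/kg (≤ 50 mg/kg), the veterinary sedative falls in Category TX.
Total Category FS: (two 6 g packs = 12 g) + (two 3 g packs = 6 g) = 18 g.
18 g ≤ 25 g (ocean vessel limit, Category FS) — within limit.
Category TX quantity: 55 kg.
55 kg ≤ 100 kg (ocean vessel limit, Category TX) — within limit.
The segregation rule (Category FG with Category CG) does not apply to Category FS with Category TX.
Every hazard category is within its ocean vessel limit and no segregation rule is violated.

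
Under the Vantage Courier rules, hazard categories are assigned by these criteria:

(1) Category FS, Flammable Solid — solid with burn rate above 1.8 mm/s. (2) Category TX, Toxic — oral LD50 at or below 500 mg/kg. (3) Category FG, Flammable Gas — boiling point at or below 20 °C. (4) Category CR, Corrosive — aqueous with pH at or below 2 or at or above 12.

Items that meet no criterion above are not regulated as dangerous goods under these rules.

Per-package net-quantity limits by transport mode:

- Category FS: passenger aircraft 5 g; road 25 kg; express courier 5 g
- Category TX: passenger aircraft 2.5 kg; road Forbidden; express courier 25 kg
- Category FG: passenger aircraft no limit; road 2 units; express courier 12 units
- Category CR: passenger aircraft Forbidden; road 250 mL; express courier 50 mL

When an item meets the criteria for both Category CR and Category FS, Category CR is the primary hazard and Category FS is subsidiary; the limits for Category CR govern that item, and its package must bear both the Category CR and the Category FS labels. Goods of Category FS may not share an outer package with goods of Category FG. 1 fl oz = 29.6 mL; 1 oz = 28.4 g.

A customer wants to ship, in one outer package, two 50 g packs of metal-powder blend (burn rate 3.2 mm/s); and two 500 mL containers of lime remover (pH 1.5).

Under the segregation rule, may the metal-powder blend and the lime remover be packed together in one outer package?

Yes

Burn rate 3.2 mm/s meets the Category FS criterion (Flammable Solid), so the metal-powder blend is Category FS.
pH 1.5 meets the Category CR criterion (Corrosive), so the lime remover is Category CR.
No segregation rule bars Category FS with Category CR.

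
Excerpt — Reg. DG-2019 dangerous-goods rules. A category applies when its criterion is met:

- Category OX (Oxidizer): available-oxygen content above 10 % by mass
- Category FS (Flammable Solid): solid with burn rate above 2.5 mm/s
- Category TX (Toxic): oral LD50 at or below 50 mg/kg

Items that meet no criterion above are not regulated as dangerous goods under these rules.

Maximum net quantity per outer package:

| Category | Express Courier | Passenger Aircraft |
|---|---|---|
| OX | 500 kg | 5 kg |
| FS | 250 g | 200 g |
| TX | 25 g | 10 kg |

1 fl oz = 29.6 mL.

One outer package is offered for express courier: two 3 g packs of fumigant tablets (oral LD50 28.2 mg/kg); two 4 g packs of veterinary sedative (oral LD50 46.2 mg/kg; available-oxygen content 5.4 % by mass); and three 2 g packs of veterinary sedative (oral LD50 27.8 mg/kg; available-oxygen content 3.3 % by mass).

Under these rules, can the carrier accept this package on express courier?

Yes

The fumigant tablets have oral LD50 28.2 mg/kg, which is ≤ 50 mg/kg, so they are Category TX (Toxic).
Veterinary sedative: oral LD50 46.2 mg/kg ≤ 50 mg/kg → Category TX (Toxic).
Veterinary sedative: oral LD50 27.8 mg/kg ≤ 50 mg/kg → Category TX (Toxic).
Total Category TX: (two 3 g packs = 6 g) + (two 4 g packs = 8 g) + (three 2 g packs = 6 g) = 20 g.
That is within the Category TX express courier limit of 25 g.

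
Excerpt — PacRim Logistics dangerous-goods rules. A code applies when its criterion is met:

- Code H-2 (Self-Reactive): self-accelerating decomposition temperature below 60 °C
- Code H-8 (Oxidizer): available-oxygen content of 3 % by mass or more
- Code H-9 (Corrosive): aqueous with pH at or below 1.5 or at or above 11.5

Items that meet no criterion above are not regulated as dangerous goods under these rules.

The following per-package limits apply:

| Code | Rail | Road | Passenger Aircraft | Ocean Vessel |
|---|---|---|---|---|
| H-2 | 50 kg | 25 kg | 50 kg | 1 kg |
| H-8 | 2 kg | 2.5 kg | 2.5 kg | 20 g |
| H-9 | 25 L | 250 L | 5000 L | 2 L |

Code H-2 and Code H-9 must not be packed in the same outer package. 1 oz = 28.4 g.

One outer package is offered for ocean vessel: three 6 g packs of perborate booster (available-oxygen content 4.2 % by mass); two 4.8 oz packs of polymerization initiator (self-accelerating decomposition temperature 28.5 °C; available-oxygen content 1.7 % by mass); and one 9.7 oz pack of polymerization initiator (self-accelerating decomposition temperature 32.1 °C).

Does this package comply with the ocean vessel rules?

Yes

Available-oxygen content 4.2 % by mass meets the Code H-8 criterion (Oxidizer), so the perborate booster is Code H-8.
Self-accelerating decomposition temperature 28.5 °C meets the Code H-2 criterion (Self-Reactive), so the polymerization initiator is Code H-2.
The polymerization initiator has self-accelerating decomposition temperature 32.1 °C, which is < 60 °C, so it is Code H-2 (Self-Reactive).
Code H-2 net quantity: (two 4.8 oz packs = 272.64 g) + (one 9.7 oz pack = 275.48 g) = 548.12 g.
548.12 g ≤ 1 kg (ocean vessel limit, Code H-2) — within limit.
Code H-8 quantity: three 6 g packs = 18 g.
That is within the Code H-8 ocean vessel limit of 20 g.
The segregation rule (Code H-2 with Code H-9) does not apply to Code H-2 with Code H-8.
Every hazard code is within its ocean vessel limit and no segregation rule is violated.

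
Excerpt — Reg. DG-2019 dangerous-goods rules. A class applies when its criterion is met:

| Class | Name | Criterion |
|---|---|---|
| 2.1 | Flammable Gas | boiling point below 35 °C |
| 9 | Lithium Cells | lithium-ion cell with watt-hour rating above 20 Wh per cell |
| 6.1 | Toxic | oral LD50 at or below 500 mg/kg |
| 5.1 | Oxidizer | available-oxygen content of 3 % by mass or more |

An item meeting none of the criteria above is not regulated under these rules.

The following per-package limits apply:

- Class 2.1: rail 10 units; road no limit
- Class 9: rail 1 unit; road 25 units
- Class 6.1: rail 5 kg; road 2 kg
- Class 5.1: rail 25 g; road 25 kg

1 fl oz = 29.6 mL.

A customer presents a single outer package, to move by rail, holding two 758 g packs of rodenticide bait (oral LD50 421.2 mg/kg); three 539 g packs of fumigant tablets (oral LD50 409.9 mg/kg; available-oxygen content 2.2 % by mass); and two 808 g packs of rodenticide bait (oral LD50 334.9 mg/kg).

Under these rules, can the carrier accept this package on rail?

Rodenticide bait: oral LD50 421.2 mg/kg ≤ 500 mg/kg → Class 6.1 (Toxic).
The fumigant tablets have oral LD50 409.9 mg/kg, which is ≤ 500 mg/kg, so they are Class 6.1 (Toxic).
Rodenticide bait: oral LD50 334.9 mg/kg ≤ 500 mg/kg → Class 6.1 (Toxic).
Class 6.1 net quantity: (two 758 g packs = 1.516 kg) + (three 539 g packs = 1.617 kg) + (two 808 g packs = 1.616 kg) = 4.749 kg.
4.749 kg is within the rail limit of 5 kg for Class 6.1.

Yes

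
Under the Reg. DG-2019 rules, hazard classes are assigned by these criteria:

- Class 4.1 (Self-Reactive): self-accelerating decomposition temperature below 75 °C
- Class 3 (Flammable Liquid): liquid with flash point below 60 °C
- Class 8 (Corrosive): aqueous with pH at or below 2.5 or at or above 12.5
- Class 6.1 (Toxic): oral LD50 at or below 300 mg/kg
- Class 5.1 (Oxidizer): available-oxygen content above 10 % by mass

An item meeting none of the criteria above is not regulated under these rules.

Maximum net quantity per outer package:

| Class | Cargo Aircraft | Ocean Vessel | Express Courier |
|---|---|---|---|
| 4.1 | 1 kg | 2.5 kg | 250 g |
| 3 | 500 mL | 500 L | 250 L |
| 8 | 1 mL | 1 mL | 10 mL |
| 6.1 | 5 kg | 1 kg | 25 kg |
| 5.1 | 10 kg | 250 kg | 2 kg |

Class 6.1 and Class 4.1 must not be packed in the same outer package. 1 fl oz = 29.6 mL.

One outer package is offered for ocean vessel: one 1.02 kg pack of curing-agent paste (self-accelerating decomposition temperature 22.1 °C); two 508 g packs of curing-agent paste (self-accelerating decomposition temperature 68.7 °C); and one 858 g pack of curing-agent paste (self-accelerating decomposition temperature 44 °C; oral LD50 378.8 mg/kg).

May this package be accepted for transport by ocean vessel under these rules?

Self-accelerating decomposition temperature 22.1 °C meets the Class 4.1 criterion (Self-Reactive), so the curing-agent paste is Class 4.1.
Self-accelerating decomposition temperature 68.7 °C meets the Class 4.1 criterion (Self-Reactive), so the curing-agent paste is Class 4.1.
Self-accelerating decomposition temperature 44 °C meets the Class 4.1 criterion (Self-Reactive), so the curing-agent paste is Class 4.1.
Class 4.1 net quantity: 1.02 kg + (two 508 g packs = 1.016 kg) + 858 g = 2.894 kg.
2.894 kg > 2.5 kg (ocean vessel limit, Class 4.1) — over the limit.

No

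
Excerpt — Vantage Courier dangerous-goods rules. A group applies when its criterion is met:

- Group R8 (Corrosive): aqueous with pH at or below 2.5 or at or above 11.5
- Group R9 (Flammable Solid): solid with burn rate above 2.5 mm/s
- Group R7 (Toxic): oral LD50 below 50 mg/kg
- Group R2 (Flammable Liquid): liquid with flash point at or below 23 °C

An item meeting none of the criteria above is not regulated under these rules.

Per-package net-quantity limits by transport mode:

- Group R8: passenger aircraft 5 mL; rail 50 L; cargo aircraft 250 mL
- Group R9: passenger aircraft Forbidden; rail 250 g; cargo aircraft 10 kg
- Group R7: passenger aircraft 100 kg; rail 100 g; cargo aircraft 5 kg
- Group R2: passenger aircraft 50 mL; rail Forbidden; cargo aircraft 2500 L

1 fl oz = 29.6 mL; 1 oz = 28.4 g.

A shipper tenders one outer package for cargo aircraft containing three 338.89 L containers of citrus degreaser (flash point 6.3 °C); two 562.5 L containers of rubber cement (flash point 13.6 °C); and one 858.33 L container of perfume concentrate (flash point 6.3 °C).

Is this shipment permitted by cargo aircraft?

Flash point 6.3 °C meets the Group R2 criterion (Flammable Liquid), so the citrus degreaser is Group R2.
The rubber cement has flash point 13.6 °C, which is ≤ 23 °C, so it is Group R2 (Flammable Liquid).
Perfume concentrate: flash point 6.3 °C ≤ 23 °C → Group R2 (Flammable Liquid).
Total Group R2: (three 338.89 L containers = 1016.67 L) + (two 562.5 L containers = 1125 L) + 858.33 L = 3000 L.
3000 L > 2500 L (cargo aircraft limit, Group R2) — over the limit.

No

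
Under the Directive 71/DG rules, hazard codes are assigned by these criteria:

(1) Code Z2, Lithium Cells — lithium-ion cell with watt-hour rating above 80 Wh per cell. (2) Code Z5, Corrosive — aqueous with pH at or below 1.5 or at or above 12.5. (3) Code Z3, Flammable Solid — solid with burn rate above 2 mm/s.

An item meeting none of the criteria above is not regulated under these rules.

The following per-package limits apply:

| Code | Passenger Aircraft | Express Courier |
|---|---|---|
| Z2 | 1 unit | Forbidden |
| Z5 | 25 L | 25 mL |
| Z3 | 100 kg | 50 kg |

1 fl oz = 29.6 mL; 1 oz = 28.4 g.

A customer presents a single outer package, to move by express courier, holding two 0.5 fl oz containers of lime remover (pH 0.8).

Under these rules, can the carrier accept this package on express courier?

pH 0.8 meets the Code Z5 criterion (Corrosive), so the lime remover is Code Z5.
Code Z5 quantity: two 0.5 fl oz containers = 29.6 mL.
29.6 mL > 25 mL (express courier limit, Code Z5) — over the limit.

No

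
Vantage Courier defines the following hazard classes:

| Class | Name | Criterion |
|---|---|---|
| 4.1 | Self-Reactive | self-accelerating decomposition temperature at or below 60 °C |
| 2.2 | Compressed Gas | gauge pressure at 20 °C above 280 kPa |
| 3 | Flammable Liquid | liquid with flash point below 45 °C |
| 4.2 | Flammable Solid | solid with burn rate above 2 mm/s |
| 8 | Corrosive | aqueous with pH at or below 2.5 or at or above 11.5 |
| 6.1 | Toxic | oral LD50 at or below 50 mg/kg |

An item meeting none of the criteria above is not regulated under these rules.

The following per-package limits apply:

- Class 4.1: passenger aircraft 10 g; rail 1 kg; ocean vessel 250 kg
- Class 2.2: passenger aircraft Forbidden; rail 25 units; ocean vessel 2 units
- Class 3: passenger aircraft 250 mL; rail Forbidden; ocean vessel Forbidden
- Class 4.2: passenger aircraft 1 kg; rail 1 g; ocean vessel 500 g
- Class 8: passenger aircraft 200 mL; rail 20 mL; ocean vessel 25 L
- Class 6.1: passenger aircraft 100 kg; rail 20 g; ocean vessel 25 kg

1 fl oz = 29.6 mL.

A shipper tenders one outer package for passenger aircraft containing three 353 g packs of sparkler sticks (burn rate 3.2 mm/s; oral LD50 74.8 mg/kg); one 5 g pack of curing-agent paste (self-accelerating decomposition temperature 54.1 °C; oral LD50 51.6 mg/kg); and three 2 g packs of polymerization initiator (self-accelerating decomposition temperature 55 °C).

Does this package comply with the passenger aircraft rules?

No

Sparkler sticks: burn rate 3.2 mm/s > 2 mm/s → Class 4.2 (Flammable Solid).
The curing-agent paste has self-accelerating decomposition temperature 54.1 °C, which is ≤ 60 °C, so it is Class 4.1 (Self-Reactive).
With self-accelerating decomposition temperature 55 °C (≤ 60 °C), the polymerization initiator falls in Class 4.1.
Class 4.2 quantity: three 353 g packs = 1.059 kg.
1.059 kg > 1 kg (passenger aircraft limit, Class 4.2) — over the limit.
Total Class 4.1: 5 g + (three 2 g packs = 6 g) = 11 g.
11 g exceeds the passenger aircraft limit of 10 g for Class 4.1.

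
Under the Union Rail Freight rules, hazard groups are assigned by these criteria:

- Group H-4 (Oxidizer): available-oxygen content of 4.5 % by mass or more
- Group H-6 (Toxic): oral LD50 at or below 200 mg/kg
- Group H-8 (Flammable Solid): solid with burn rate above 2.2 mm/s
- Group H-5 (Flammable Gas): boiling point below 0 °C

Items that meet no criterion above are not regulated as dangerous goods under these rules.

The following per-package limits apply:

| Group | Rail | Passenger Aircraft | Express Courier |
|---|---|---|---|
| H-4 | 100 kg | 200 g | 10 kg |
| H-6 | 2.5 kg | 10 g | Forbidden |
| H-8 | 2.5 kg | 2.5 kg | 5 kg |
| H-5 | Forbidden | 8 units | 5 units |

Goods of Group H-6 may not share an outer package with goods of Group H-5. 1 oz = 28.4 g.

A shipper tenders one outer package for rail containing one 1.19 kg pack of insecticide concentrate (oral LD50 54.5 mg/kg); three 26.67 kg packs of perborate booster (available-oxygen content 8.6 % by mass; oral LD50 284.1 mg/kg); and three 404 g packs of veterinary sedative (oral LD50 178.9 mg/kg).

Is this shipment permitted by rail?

Insecticide concentrate: oral LD50 54.5 mg/kg ≤ 200 mg/kg → Group H-6 (Toxic).
With available-oxygen content 8.6 % by mass (≥ 4.5 % by mass), the perborate booster falls in Group H-4.
With oral LD50 178.9 mg/kg (≤ 200 mg/kg), the veterinary sedative falls in Group H-6.
Group H-6 net quantity: 1.19 kg + (three 404 g packs = 1.212 kg) = 2.402 kg.
2.402 kg ≤ 2.5 kg (rail limit, Group H-6) — within limit.
Group H-4 quantity: three 26.67 kg packs = 80.01 kg.
80.01 kg is within the rail limit of 100 kg for Group H-4.
The segregation rule (Group H-6 with Group H-5) does not apply to Group H-6 with Group H-4.
Every hazard group is within its rail limit and no segregation rule is violated.

Yes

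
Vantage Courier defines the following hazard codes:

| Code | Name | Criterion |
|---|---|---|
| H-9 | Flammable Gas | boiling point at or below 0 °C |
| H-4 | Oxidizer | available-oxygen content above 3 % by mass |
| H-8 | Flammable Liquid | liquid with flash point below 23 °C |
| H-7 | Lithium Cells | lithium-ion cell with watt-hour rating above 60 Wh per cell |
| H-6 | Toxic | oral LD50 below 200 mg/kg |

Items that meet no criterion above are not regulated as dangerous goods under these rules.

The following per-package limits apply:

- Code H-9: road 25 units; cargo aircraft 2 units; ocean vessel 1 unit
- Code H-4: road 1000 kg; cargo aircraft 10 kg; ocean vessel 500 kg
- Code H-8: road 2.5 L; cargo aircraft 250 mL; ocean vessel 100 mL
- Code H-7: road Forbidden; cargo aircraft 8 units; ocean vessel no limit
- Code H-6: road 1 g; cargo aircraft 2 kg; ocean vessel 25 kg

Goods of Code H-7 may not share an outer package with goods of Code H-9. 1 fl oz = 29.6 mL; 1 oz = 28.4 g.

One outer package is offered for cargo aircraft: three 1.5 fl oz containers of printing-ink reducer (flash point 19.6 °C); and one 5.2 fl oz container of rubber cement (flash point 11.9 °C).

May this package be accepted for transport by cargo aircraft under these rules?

No

With flash point 19.6 °C (< 23 °C), the printing-ink reducer falls in Code H-8.
Rubber cement: flash point 11.9 °C < 23 °C → Code H-8 (Flammable Liquid).
Code H-8 net quantity: (three 1.5 fl oz containers = 133.2 mL) + (one 5.2 fl oz container = 153.92 mL) = 287.12 mL.
That exceeds the Code H-8 cargo aircraft limit of 250 mL.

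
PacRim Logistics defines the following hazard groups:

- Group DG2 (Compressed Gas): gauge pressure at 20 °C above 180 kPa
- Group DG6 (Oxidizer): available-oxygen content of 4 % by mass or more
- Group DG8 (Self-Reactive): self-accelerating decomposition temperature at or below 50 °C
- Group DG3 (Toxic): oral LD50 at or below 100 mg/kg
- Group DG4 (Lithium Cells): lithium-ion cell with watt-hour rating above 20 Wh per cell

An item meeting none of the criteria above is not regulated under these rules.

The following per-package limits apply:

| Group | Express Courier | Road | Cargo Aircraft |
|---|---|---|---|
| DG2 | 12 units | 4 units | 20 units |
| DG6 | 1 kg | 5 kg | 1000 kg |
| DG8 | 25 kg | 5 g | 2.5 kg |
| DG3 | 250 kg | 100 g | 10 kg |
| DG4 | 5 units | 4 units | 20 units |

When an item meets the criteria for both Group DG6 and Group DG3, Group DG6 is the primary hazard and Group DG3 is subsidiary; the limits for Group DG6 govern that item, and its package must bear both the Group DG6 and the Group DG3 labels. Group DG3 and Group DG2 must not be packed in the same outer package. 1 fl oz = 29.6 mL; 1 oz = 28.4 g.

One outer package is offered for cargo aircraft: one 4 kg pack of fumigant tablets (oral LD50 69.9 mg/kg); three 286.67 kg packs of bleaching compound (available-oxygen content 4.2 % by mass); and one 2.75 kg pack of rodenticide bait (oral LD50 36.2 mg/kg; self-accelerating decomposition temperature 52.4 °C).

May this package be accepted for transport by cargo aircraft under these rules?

Yes

The fumigant tablets have oral LD50 69.9 mg/kg, which is ≤ 100 mg/kg, so they are Group DG3 (Toxic).
Available-oxygen content 4.2 % by mass meets the Group DG6 criterion (Oxidizer), so the bleaching compound is Group DG6.
Oral LD50 36.2 mg/kg meets the Group DG3 criterion (Toxic), so the rodenticide bait is Group DG3.
Total Group DG3: 4 kg + 2.75 kg = 6.75 kg.
6.75 kg ≤ 10 kg (cargo aircraft limit, Group DG3) — within limit.
Group DG6 quantity: three 286.67 kg packs = 860.01 kg.
860.01 kg is within the cargo aircraft limit of 1000 kg for Group DG6.
The segregation rule (Group DG3 with Group DG2) does not apply to Group DG3 with Group DG6.
Every hazard group is within its cargo aircraft limit and no segregation rule is violated.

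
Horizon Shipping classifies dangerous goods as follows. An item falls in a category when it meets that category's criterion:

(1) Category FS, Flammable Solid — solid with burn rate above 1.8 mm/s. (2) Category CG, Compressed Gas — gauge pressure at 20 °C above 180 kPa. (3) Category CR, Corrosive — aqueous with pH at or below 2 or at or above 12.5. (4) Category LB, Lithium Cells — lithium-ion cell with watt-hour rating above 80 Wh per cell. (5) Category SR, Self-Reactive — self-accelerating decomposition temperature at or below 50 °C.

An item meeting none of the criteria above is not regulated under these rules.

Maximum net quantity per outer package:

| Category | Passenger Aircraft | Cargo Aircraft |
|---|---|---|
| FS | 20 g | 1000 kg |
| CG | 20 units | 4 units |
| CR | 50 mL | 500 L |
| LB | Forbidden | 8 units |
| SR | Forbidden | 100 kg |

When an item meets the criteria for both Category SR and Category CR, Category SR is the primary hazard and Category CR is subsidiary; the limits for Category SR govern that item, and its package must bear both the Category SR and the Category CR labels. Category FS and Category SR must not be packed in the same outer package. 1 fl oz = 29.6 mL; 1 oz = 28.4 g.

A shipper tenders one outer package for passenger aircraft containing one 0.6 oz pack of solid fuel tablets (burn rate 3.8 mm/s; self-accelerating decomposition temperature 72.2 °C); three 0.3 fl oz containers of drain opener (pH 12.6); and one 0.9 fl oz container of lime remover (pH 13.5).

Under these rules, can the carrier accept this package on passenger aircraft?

Burn rate 3.8 mm/s meets the Category FS criterion (Flammable Solid), so the solid fuel tablets are Category FS.
Drain opener: pH 12.6 ≥ 12.5 → Category CR (Corrosive).
With pH 13.5 (≥ 12.5), the lime remover falls in Category CR.
Category CR net quantity: (three 0.3 fl oz containers = 26.64 mL) + (one 0.9 fl oz container = 26.64 mL) = 53.28 mL.
53.28 mL exceeds the passenger aircraft limit of 50 mL for Category CR.
Category FS quantity: one 0.6 oz pack = 17.04 g.
17.04 g is within the passenger aircraft limit of 20 g for Category FS.
The segregation rule (Category FS with Category SR) does not apply to Category CR with Category FS.

No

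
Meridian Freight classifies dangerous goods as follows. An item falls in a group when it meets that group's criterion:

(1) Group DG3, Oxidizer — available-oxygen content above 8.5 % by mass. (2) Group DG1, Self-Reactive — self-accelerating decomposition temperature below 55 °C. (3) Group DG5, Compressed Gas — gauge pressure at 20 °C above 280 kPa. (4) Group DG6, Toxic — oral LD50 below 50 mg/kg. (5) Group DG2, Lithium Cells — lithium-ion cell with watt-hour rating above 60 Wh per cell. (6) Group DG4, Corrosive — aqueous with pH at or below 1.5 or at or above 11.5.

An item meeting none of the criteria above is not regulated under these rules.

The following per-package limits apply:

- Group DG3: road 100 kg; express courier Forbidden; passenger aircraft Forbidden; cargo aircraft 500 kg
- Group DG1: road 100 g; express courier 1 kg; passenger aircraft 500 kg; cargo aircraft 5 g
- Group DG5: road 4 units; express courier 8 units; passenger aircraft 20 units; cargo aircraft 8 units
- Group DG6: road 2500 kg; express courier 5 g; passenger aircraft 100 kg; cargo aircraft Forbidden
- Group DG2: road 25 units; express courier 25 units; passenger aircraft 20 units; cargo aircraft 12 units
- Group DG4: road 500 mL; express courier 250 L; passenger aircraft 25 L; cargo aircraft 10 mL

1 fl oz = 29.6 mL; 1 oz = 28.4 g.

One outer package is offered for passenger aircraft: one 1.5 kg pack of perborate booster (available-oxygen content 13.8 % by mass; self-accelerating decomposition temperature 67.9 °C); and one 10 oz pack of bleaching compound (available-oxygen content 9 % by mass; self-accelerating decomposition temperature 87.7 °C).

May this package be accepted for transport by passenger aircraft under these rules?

With available-oxygen content 13.8 % by mass (> 8.5 % by mass), the perborate booster falls in Group DG3.
With available-oxygen content 9 % by mass (> 8.5 % by mass), the bleaching compound falls in Group DG3.
Total Group DG3: 1.5 kg + (one 10 oz pack = 284 g) = 1.784 kg.
By passenger aircraft, Group DG3 is Forbidden regardless of quantity.

No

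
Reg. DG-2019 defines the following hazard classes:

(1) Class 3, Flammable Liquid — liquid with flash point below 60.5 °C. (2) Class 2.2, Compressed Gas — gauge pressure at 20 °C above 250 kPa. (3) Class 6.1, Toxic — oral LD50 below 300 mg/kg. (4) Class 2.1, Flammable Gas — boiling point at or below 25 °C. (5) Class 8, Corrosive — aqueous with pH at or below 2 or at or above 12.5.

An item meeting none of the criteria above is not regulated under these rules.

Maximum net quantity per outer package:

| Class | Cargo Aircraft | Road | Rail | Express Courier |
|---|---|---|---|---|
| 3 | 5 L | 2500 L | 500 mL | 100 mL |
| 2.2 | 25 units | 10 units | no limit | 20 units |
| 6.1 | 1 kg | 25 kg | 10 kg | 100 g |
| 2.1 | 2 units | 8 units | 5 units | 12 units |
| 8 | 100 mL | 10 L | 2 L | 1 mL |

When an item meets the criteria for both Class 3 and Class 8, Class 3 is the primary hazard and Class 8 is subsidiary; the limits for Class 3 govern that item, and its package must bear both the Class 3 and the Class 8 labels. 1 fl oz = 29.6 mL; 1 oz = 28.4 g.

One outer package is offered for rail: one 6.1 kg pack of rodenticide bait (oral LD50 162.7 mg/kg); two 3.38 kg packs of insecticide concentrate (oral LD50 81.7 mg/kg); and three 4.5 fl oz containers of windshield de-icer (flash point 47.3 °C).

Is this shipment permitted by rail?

With oral LD50 162.7 mg/kg (< 300 mg/kg), the rodenticide bait falls in Class 6.1.
The insecticide concentrate has oral LD50 81.7 mg/kg, which is < 300 mg/kg, so it is Class 6.1 (Toxic).
Windshield de-icer: flash point 47.3 °C < 60.5 °C → Class 3 (Flammable Liquid).
Class 6.1 net quantity: 6.1 kg + (two 3.38 kg packs = 6.76 kg) = 12.86 kg.
12.86 kg > 10 kg (rail limit, Class 6.1) — over the limit.
Class 3 quantity: three 4.5 fl oz containers = 399.6 mL.
That is within the Class 3 rail limit of 500 mL.

No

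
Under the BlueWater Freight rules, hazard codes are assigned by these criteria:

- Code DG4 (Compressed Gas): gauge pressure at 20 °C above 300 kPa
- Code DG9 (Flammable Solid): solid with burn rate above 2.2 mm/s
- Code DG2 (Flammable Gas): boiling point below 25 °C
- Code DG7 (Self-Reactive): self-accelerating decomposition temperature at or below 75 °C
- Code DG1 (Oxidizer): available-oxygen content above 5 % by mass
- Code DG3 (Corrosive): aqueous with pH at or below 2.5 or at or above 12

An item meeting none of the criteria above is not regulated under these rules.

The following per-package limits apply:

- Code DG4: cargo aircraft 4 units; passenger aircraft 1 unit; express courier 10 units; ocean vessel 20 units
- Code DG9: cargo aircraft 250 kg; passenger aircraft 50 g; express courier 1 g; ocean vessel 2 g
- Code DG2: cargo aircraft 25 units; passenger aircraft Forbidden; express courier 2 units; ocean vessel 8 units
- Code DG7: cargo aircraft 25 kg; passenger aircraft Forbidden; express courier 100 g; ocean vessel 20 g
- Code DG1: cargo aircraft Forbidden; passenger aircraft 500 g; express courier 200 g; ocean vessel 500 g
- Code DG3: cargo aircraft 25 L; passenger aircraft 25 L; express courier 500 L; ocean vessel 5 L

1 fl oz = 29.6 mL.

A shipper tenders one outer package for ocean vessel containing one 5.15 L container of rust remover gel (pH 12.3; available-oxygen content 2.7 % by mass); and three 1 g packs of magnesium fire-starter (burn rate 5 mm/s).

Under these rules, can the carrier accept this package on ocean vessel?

The rust remover gel has pH 12.3, which is ≥ 12, so it is Code DG3 (Corrosive).
Magnesium fire-starter: burn rate 5 mm/s > 2.2 mm/s → Code DG9 (Flammable Solid).
Code DG3 quantity: 5.15 L.
5.15 L exceeds the ocean vessel limit of 5 L for Code DG3.
Code DG9 quantity: three 1 g packs = 3 g.
That exceeds the Code DG9 ocean vessel limit of 2 g.

No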